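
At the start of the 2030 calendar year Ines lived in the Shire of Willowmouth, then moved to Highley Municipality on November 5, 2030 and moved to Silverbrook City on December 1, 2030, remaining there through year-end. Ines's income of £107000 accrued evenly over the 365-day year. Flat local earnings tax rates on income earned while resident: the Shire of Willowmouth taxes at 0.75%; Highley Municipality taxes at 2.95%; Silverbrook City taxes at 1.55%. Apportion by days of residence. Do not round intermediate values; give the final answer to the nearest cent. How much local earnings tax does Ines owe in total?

£1042.88

The Shire of Willowmouth, January 1 – November 4, 2030: 308 days → £107000 × 0.75% × 308/365 = £677.1781
Highley Municipality, November 5 – November 30, 2030: 26 days → £107000 × 2.95% × 26/365 = £224.8466
Silverbrook City, December 1 – December 31, 2030: 31 days → £107000 × 1.55% × 31/365 = £140.8589
Total = £1042.8836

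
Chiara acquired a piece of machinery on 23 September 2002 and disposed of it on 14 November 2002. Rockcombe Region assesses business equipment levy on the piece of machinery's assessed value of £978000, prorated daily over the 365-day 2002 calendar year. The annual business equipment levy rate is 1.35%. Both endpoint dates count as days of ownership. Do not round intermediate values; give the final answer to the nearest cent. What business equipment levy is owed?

Days held (23 September – 14 November 2002): 53 out of 365
Tax = £978000 × 1.35% × 53/365 = £1917.1479

£1917.15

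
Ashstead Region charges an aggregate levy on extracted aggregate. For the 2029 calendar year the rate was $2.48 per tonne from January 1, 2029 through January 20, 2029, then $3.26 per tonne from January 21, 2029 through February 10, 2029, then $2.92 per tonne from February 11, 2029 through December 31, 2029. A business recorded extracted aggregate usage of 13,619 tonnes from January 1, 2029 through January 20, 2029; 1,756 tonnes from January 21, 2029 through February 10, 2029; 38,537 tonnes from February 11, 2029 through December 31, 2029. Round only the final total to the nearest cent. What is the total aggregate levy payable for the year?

$152027.72

January 1 – January 20, 2029: 13,619 tonnes at $2.48/tonne → $33775.12
January 21 – February 10, 2029: 1,756 tonnes at $3.26/tonne → $5724.56
February 11 – December 31, 2029: 38,537 tonnes at $2.92/tonne → $112528.04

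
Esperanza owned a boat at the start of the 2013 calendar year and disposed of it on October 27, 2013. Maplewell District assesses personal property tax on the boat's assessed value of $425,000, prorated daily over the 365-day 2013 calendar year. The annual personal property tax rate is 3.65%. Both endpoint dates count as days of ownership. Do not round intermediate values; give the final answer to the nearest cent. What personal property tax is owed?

$12,750.00

Days held (January 1 – October 27, 2013): 300 out of 365
Tax = $425,000 × 3.65% × 300/365 = $12,750.0000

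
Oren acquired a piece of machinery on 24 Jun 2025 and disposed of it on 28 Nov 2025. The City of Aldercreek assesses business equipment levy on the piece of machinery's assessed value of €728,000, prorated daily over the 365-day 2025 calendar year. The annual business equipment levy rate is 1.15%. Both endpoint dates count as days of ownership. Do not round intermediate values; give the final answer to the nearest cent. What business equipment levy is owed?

€3,624.04

Days held (24 Jun – 28 Nov 2025): 158 out of 365
Tax = €728,000 × 1.15% × 158/365 = €3,624.0438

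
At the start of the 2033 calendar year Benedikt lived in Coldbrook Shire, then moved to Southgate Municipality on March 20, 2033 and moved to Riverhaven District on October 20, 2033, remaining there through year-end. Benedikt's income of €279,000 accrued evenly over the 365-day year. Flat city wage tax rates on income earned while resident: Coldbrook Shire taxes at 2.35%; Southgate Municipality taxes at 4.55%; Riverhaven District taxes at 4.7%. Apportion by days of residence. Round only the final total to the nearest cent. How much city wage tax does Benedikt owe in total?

Coldbrook Shire, January 1 – March 19, 2033: 78 days → €279,000 × 2.35% × 78/365 = €1,401.1151
Southgate Municipality, March 20 – October 19, 2033: 214 days → €279,000 × 4.55% × 214/365 = €7,442.8027
Riverhaven District, October 20 – December 31, 2033: 73 days → €279,000 × 4.7% × 73/365 = €2,622.6000
Total = €11,466.5178

€11,466.52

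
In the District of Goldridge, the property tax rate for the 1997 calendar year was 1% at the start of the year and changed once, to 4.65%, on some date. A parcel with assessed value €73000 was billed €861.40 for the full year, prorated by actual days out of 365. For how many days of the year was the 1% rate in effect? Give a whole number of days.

Let d = days at the first rate; then 365 − d days at the second rate.
€73000 × [1%·d + 4.65%·(365−d)] / 365 = €861.40
Solving gives d = 347, so the new rate took effect on 14 December 1997.

347 days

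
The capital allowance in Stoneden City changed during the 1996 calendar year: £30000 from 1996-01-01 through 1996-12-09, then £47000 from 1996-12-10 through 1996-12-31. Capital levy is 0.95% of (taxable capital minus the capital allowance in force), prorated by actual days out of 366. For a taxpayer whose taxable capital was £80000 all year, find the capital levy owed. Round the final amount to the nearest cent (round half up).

£465.29

1996-01-01 to 1996-12-09: 344 days, exemption £30000 → (£80000 − £30000) × 0.95% × 344/366 = £446.4481
1996-12-10 to 1996-12-31: 22 days, exemption £47000 → (£80000 − £47000) × 0.95% × 22/366 = £18.8443
Total = £465.2923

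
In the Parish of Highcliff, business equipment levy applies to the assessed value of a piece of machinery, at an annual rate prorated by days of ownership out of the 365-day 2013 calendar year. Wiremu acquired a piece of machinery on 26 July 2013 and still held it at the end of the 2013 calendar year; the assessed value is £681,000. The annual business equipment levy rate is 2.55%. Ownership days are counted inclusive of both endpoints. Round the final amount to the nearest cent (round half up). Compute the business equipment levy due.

£7,564.70

Days held (26 July – 31 December 2013): 159 out of 365
Tax = £681,000 × 2.55% × 159/365 = £7,564.6973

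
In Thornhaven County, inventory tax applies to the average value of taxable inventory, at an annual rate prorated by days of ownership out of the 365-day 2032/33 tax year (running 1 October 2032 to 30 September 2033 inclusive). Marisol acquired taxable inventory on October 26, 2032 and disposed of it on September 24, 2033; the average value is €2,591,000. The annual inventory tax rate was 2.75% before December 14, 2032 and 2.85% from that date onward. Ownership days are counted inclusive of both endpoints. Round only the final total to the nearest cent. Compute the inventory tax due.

October 26 – December 13, 2032: 49 days at 2.75% → €2,591,000 × 2.75% × 49/365 = €9,565.4041
December 14, 2032 – September 24, 2033: 285 days at 2.85% → €2,591,000 × 2.85% × 285/365 = €57,658.6233
Total = €67,224.0274

€67,224.03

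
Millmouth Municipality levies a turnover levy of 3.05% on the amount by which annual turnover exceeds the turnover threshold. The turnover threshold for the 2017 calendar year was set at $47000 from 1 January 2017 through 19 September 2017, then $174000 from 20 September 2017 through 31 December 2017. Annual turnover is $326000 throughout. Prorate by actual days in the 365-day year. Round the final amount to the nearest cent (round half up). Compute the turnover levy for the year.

$7416.43

1 January – 19 September 2017: 262 days, exemption $47000 → ($326000 − $47000) × 3.05% × 262/365 = $6108.1890
20 September – 31 December 2017: 103 days, exemption $174000 → ($326000 − $174000) × 3.05% × 103/365 = $1308.2411
Total = $7416.4301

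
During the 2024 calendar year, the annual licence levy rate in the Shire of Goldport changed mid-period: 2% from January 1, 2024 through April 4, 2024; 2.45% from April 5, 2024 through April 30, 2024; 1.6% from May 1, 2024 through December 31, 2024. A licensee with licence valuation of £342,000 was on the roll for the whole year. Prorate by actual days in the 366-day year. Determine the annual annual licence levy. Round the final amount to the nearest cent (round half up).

January 1 – April 4, 2024: 95 days at 2% → £342,000 × 2% × 95/366 = £1,775.4098
April 5 – April 30, 2024: 26 days at 2.45% → £342,000 × 2.45% × 26/366 = £595.2295
May 1 – December 31, 2024: 245 days at 1.6% → £342,000 × 1.6% × 245/366 = £3,662.9508
Total = £6,033.5902

£6,033.59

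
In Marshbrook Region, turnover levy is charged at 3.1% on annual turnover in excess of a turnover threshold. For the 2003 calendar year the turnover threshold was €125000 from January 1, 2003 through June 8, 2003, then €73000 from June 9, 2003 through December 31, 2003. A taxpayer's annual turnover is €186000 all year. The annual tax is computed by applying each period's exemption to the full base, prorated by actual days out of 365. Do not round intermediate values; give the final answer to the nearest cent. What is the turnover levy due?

January 1 – June 8, 2003: 159 days, exemption €125000 → (€186000 − €125000) × 3.1% × 159/365 = €823.7507
June 9 – December 31, 2003: 206 days, exemption €73000 → (€186000 − €73000) × 3.1% × 206/365 = €1977.0356
Total = €2800.7863

€2800.79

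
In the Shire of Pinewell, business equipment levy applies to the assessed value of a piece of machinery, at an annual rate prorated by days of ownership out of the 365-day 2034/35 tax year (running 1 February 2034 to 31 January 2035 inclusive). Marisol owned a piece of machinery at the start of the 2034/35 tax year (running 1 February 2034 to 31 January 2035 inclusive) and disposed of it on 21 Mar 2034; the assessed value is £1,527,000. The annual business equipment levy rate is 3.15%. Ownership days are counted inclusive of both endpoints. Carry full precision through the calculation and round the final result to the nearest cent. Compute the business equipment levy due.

£6,457.33

Days held (1 Feb – 21 Mar 2034): 49 out of 365
Tax = £1,527,000 × 3.15% × 49/365 = £6,457.3274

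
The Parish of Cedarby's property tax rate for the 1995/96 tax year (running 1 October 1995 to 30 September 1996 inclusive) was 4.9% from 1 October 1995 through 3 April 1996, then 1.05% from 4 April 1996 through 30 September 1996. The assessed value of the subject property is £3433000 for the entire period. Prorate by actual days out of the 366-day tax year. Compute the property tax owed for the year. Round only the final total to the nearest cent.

1 October 1995 – 3 April 1996: 186 days at 4.9% → £3433000 × 4.9% × 186/366 = £85487.3279
4 April – 30 September 1996: 180 days at 1.05% → £3433000 × 1.05% × 180/366 = £17727.7869
Total = £103215.1148

£103215.11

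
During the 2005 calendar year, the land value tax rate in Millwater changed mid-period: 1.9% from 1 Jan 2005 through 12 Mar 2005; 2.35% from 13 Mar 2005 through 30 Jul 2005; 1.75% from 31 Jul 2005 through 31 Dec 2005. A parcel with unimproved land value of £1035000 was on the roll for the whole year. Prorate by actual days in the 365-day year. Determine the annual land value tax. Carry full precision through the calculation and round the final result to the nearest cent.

£20796.41

1 Jan – 12 Mar 2005: 71 days at 1.9% → £1035000 × 1.9% × 71/365 = £3825.2466
13 Mar – 30 Jul 2005: 140 days at 2.35% → £1035000 × 2.35% × 140/365 = £9329.1781
31 Jul – 31 Dec 2005: 154 days at 1.75% → £1035000 × 1.75% × 154/365 = £7641.9863
Total = £20796.4110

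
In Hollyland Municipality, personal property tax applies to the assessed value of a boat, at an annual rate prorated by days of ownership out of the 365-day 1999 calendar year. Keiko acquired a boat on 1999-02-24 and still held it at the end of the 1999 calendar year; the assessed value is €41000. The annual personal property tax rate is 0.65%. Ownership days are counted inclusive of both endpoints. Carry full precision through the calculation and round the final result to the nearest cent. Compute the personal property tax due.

Days held (1999-02-24 to 1999-12-31): 311 out of 365
Tax = €41000 × 0.65% × 311/365 = €227.0726

€227.07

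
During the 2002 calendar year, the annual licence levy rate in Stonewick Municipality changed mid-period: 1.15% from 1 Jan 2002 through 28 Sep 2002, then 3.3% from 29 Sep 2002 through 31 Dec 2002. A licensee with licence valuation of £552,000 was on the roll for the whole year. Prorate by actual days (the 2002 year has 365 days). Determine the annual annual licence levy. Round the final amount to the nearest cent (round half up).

£9,404.42

1 Jan – 28 Sep 2002: 271 days at 1.15% → £552,000 × 1.15% × 271/365 = £4,713.1726
29 Sep – 31 Dec 2002: 94 days at 3.3% → £552,000 × 3.3% × 94/365 = £4,691.2438
Total = £9,404.4164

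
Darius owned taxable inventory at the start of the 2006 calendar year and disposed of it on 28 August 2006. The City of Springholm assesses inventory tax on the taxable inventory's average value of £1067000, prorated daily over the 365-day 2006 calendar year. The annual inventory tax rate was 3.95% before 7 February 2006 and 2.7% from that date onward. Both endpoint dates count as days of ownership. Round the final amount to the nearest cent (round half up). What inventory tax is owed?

1 January – 6 February 2006: 37 days at 3.95% → £1067000 × 3.95% × 37/365 = £4272.3849
7 February – 28 August 2006: 203 days at 2.7% → £1067000 × 2.7% × 203/365 = £16022.5397
Total = £20294.9247

£20294.92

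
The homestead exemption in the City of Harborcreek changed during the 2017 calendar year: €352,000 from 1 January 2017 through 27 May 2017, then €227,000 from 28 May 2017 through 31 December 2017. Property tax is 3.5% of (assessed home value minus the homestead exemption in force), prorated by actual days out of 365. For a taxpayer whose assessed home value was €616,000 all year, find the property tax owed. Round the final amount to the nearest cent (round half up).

€11,853.01

1 January – 27 May 2017: 147 days, exemption €352,000 → (€616,000 − €352,000) × 3.5% × 147/365 = €3,721.3151
28 May – 31 December 2017: 218 days, exemption €227,000 → (€616,000 − €227,000) × 3.5% × 218/365 = €8,131.6986
Total = €11,853.0137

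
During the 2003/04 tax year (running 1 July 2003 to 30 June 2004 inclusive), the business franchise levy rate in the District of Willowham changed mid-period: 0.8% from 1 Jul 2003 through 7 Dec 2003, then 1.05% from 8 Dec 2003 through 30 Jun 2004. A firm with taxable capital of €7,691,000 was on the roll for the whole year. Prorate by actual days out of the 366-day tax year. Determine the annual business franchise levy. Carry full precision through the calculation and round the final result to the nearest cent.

€72,350.04

1 Jul – 7 Dec 2003: 160 days at 0.8% → €7,691,000 × 0.8% × 160/366 = €26,897.4863
8 Dec 2003 – 30 Jun 2004: 206 days at 1.05% → €7,691,000 × 1.05% × 206/366 = €45,452.5492
Total = €72,350.0355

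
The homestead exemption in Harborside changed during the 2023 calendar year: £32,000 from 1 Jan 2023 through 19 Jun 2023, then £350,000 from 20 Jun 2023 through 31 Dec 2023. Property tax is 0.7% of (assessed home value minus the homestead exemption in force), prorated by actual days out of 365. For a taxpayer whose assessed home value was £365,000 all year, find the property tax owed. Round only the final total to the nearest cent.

1 Jan – 19 Jun 2023: 170 days, exemption £32,000 → (£365,000 − £32,000) × 0.7% × 170/365 = £1,085.6712
20 Jun – 31 Dec 2023: 195 days, exemption £350,000 → (£365,000 − £350,000) × 0.7% × 195/365 = £56.0959
Total = £1,141.7671

£1,141.77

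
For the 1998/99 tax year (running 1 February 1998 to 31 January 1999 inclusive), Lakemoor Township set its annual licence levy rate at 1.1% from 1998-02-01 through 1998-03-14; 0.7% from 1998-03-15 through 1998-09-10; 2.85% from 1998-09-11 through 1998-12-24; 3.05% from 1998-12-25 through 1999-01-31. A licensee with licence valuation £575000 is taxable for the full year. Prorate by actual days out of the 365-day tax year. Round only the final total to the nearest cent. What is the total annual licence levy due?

1998-02-01 to 1998-03-14: 42 days at 1.1% → £575000 × 1.1% × 42/365 = £727.8082
1998-03-15 to 1998-09-10: 180 days at 0.7% → £575000 × 0.7% × 180/365 = £1984.9315
1998-09-11 to 1998-12-24: 105 days at 2.85% → £575000 × 2.85% × 105/365 = £4714.2123
1998-12-25 to 1999-01-31: 38 days at 3.05% → £575000 × 3.05% × 38/365 = £1825.8219
Total = £9252.7740

£9252.77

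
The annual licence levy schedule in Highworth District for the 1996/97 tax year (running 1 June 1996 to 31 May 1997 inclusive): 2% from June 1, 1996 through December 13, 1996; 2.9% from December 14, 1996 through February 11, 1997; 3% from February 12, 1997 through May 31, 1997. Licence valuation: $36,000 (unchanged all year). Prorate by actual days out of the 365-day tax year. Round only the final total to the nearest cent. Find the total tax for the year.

$880.77

June 1 – December 13, 1996: 196 days at 2% → $36,000 × 2% × 196/365 = $386.6301
December 14, 1996 – February 11, 1997: 60 days at 2.9% → $36,000 × 2.9% × 60/365 = $171.6164
February 12 – May 31, 1997: 109 days at 3% → $36,000 × 3% × 109/365 = $322.5205
Total = $880.7671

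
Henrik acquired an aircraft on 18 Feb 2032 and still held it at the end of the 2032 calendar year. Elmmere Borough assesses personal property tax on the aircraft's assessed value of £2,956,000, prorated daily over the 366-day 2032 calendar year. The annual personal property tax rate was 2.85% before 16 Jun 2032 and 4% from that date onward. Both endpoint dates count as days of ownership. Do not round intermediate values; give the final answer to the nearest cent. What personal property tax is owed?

£91,680.42

18 Feb – 15 Jun 2032: 119 days at 2.85% → £2,956,000 × 2.85% × 119/366 = £27,391.4590
16 Jun – 31 Dec 2032: 199 days at 4% → £2,956,000 × 4% × 199/366 = £64,288.9617
Total = £91,680.4208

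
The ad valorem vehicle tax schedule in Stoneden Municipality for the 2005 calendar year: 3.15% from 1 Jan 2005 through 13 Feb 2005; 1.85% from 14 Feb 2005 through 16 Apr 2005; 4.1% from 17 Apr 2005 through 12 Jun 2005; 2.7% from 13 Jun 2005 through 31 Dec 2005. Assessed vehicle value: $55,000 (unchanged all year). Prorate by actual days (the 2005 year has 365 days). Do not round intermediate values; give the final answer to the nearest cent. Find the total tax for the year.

$1,555.67

1 Jan – 13 Feb 2005: 44 days at 3.15% → $55,000 × 3.15% × 44/365 = $208.8493
14 Feb – 16 Apr 2005: 62 days at 1.85% → $55,000 × 1.85% × 62/365 = $172.8356
17 Apr – 12 Jun 2005: 57 days at 4.1% → $55,000 × 4.1% × 57/365 = $352.1507
13 Jun – 31 Dec 2005: 202 days at 2.7% → $55,000 × 2.7% × 202/365 = $821.8356
Total = $1,555.6712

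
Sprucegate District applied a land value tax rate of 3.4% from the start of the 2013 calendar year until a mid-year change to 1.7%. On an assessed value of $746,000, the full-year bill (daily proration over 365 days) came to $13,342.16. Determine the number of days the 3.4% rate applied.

Let d = days at the first rate; then 365 − d days at the second rate.
$746,000 × [3.4%·d + 1.7%·(365−d)] / 365 = $13,342.16
Solving gives d = 19, so the new rate took effect on January 20, 2013.

19 days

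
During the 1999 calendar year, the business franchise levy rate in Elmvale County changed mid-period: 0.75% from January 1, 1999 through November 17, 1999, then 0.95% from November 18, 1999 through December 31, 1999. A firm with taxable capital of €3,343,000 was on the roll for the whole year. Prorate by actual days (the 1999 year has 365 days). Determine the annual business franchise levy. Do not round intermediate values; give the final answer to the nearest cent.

January 1 – November 17, 1999: 321 days at 0.75% → €3,343,000 × 0.75% × 321/365 = €22,050.0616
November 18 – December 31, 1999: 44 days at 0.95% → €3,343,000 × 0.95% × 44/365 = €3,828.4219
Total = €25,878.4836

€25,878.48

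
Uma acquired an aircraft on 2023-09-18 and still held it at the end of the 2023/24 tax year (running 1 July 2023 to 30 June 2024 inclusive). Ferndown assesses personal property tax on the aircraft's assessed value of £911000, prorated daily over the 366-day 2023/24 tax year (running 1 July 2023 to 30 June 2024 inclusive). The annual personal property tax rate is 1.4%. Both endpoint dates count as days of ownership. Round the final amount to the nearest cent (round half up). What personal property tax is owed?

Days held (2023-09-18 to 2024-06-30): 287 out of 366
Tax = £911000 × 1.4% × 287/366 = £10001.0874

£10001.09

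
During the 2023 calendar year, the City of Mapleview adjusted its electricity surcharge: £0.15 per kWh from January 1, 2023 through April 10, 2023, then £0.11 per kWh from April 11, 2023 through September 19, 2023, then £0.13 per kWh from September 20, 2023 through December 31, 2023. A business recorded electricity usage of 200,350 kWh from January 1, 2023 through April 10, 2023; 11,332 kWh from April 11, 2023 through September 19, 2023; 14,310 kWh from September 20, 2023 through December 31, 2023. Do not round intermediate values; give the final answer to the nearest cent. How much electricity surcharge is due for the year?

January 1 – April 10, 2023: 200,350 kWh at £0.15/kWh → £30052.50
April 11 – September 19, 2023: 11,332 kWh at £0.11/kWh → £1246.52
September 20 – December 31, 2023: 14,310 kWh at £0.13/kWh → £1860.30

£33159.32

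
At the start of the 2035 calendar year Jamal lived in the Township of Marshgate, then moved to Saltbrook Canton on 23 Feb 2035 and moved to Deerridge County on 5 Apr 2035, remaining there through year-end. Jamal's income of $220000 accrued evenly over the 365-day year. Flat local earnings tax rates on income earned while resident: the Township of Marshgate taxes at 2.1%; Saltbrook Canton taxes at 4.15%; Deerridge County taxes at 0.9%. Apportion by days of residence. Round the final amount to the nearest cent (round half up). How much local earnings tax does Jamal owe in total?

$3166.49

The Township of Marshgate, 1 Jan – 22 Feb 2035: 53 days → $220000 × 2.1% × 53/365 = $670.8493
Saltbrook Canton, 23 Feb – 4 Apr 2035: 41 days → $220000 × 4.15% × 41/365 = $1025.5616
Deerridge County, 5 Apr – 31 Dec 2035: 271 days → $220000 × 0.9% × 271/365 = $1470.0822
Total = $3166.4932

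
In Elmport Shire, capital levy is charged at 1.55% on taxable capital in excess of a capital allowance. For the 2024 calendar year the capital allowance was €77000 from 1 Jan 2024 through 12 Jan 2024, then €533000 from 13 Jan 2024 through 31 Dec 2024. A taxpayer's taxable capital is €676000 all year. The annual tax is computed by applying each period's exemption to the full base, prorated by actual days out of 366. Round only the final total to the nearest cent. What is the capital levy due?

€2448.24

1 Jan – 12 Jan 2024: 12 days, exemption €77000 → (€676000 − €77000) × 1.55% × 12/366 = €304.4098
13 Jan – 31 Dec 2024: 354 days, exemption €533000 → (€676000 − €533000) × 1.55% × 354/366 = €2143.8279
Total = €2448.2377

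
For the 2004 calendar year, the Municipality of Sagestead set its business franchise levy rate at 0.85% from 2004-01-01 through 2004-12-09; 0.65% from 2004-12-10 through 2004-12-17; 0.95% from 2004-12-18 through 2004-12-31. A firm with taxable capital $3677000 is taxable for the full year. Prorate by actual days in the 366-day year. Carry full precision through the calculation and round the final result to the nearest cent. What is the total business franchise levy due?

2004-01-01 to 2004-12-09: 344 days at 0.85% → $3677000 × 0.85% × 344/366 = $29375.8142
2004-12-10 to 2004-12-17: 8 days at 0.65% → $3677000 × 0.65% × 8/366 = $522.4153
2004-12-18 to 2004-12-31: 14 days at 0.95% → $3677000 × 0.95% × 14/366 = $1336.1776
Total = $31234.4071

$31234.41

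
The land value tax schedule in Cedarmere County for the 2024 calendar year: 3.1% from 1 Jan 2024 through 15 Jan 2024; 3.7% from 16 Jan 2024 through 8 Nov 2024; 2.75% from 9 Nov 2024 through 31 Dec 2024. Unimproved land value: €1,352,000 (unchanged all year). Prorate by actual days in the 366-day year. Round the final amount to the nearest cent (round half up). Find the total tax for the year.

€47,831.62

1 Jan – 15 Jan 2024: 15 days at 3.1% → €1,352,000 × 3.1% × 15/366 = €1,717.7049
16 Jan – 8 Nov 2024: 298 days at 3.7% → €1,352,000 × 3.7% × 298/366 = €40,729.9235
9 Nov – 31 Dec 2024: 53 days at 2.75% → €1,352,000 × 2.75% × 53/366 = €5,383.9891
Total = €47,831.6175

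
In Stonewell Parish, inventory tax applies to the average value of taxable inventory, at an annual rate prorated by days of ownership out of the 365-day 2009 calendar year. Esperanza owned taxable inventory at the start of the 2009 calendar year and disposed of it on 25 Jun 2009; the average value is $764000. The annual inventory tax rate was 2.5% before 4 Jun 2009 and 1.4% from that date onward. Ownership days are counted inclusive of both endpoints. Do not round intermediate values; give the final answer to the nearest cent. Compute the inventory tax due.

1 Jan – 3 Jun 2009: 154 days at 2.5% → $764000 × 2.5% × 154/365 = $8058.6301
4 Jun – 25 Jun 2009: 22 days at 1.4% → $764000 × 1.4% × 22/365 = $644.6904
Total = $8703.3205

$8703.32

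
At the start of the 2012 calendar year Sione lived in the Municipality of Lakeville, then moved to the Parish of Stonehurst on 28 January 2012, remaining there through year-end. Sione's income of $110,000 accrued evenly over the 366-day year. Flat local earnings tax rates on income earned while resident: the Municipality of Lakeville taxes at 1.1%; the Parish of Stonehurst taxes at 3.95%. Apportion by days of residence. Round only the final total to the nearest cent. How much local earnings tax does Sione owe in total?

The Municipality of Lakeville, 1 January – 27 January 2012: 27 days → $110,000 × 1.1% × 27/366 = $89.2623
The Parish of Stonehurst, 28 January – 31 December 2012: 339 days → $110,000 × 3.95% × 339/366 = $4,024.4672
Total = $4,113.7295

$4,113.73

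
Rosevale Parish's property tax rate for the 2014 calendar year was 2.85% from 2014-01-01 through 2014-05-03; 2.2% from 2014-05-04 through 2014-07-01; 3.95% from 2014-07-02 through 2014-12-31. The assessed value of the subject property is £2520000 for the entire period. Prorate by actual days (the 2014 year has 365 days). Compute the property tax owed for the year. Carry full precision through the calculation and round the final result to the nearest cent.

2014-01-01 to 2014-05-03: 123 days at 2.85% → £2520000 × 2.85% × 123/365 = £24202.3562
2014-05-04 to 2014-07-01: 59 days at 2.2% → £2520000 × 2.2% × 59/365 = £8961.5342
2014-07-02 to 2014-12-31: 183 days at 3.95% → £2520000 × 3.95% × 183/365 = £49906.3562
Total = £83070.2466

£83070.25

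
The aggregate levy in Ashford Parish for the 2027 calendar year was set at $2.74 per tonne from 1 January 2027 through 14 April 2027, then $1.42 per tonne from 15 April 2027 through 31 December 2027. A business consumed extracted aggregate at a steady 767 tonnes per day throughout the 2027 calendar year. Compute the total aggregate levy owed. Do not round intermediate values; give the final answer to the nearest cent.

$502,829.86

1 January – 14 April 2027: 104 days × 767 tonnes/day = 79,768 tonnes at $2.74/tonne → $218,564.32
15 April – 31 December 2027: 261 days × 767 tonnes/day = 200,187 tonnes at $1.42/tonne → $284,265.54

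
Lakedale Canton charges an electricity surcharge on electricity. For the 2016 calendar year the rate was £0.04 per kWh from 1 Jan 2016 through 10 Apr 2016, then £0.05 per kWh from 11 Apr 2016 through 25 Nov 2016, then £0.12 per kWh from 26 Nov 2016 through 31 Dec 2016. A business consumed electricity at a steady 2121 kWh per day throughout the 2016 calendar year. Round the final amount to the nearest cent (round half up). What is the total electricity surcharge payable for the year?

1 Jan – 10 Apr 2016: 101 days × 2121 kWh/day = 214,221 kWh at £0.04/kWh → £8,568.84
11 Apr – 25 Nov 2016: 229 days × 2121 kWh/day = 485,709 kWh at £0.05/kWh → £24,285.45
26 Nov – 31 Dec 2016: 36 days × 2121 kWh/day = 76,356 kWh at £0.12/kWh → £9,162.72

£42,017.01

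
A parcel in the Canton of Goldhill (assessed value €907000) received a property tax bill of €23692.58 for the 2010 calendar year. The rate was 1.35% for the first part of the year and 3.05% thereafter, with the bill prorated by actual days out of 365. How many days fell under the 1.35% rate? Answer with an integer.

94 days

Let d = days at the first rate; then 365 − d days at the second rate.
€907000 × [1.35%·d + 3.05%·(365−d)] / 365 = €23692.58
Solving gives d = 94, so the new rate took effect on 5 Apr 2010.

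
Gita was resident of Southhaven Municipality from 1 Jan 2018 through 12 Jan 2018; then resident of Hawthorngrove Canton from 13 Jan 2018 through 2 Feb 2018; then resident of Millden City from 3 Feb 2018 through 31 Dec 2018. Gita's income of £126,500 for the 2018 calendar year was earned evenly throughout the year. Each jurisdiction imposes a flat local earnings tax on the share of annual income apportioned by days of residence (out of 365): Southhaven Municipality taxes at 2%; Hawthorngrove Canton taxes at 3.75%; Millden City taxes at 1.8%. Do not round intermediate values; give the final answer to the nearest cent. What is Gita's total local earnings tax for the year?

£2,427.24

Southhaven Municipality, 1 Jan – 12 Jan 2018: 12 days → £126,500 × 2% × 12/365 = £83.1781
Hawthorngrove Canton, 13 Jan – 2 Feb 2018: 21 days → £126,500 × 3.75% × 21/365 = £272.9281
Millden City, 3 Feb – 31 Dec 2018: 332 days → £126,500 × 1.8% × 332/365 = £2,071.1342
Total = £2,427.2404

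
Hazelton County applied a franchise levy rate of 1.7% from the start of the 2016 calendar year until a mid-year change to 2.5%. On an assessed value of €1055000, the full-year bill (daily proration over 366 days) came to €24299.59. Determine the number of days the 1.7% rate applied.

Let d = days at the first rate; then 366 − d days at the second rate.
€1055000 × [1.7%·d + 2.5%·(366−d)] / 366 = €24299.59
Solving gives d = 90, so the new rate took effect on 31 March 2016.

90 days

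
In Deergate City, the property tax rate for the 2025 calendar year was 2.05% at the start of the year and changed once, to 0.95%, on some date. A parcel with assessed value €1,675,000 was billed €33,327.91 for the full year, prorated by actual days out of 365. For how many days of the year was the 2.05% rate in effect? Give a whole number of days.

345 days

Let d = days at the first rate; then 365 − d days at the second rate.
€1,675,000 × [2.05%·d + 0.95%·(365−d)] / 365 = €33,327.91
Solving gives d = 345, so the new rate took effect on 12 December 2025.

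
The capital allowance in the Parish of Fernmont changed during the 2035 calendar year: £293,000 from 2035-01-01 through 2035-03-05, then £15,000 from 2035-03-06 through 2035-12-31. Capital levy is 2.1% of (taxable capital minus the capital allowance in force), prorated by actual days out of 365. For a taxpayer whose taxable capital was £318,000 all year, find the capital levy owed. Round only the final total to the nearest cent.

2035-01-01 to 2035-03-05: 64 days, exemption £293,000 → (£318,000 − £293,000) × 2.1% × 64/365 = £92.0548
2035-03-06 to 2035-12-31: 301 days, exemption £15,000 → (£318,000 − £15,000) × 2.1% × 301/365 = £5,247.2959
Total = £5,339.3507

£5,339.35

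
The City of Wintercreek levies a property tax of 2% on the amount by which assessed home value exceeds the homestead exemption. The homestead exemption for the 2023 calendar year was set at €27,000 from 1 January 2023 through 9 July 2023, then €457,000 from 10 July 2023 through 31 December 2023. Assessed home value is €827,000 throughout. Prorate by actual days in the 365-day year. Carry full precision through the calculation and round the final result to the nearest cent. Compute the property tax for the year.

€11,876.71

1 January – 9 July 2023: 190 days, exemption €27,000 → (€827,000 − €27,000) × 2% × 190/365 = €8,328.7671
10 July – 31 December 2023: 175 days, exemption €457,000 → (€827,000 − €457,000) × 2% × 175/365 = €3,547.9452
Total = €11,876.7123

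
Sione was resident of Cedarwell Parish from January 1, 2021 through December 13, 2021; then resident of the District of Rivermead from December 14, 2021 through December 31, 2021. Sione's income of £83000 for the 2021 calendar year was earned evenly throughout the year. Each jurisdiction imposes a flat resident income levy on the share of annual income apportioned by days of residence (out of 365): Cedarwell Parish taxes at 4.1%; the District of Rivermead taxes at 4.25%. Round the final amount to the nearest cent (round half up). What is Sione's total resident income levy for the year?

Cedarwell Parish, January 1 – December 13, 2021: 347 days → £83000 × 4.1% × 347/365 = £3235.1808
The District of Rivermead, December 14 – December 31, 2021: 18 days → £83000 × 4.25% × 18/365 = £173.9589
Total = £3409.1397

£3409.14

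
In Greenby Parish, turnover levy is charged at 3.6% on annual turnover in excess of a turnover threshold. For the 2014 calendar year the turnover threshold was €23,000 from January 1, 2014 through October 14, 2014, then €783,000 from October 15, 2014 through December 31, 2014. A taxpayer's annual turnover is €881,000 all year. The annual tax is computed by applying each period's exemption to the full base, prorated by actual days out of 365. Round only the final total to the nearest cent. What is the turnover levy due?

€25,041.21

January 1 – October 14, 2014: 287 days, exemption €23,000 → (€881,000 − €23,000) × 3.6% × 287/365 = €24,287.2767
October 15 – December 31, 2014: 78 days, exemption €783,000 → (€881,000 − €783,000) × 3.6% × 78/365 = €753.9288
Total = €25,041.2055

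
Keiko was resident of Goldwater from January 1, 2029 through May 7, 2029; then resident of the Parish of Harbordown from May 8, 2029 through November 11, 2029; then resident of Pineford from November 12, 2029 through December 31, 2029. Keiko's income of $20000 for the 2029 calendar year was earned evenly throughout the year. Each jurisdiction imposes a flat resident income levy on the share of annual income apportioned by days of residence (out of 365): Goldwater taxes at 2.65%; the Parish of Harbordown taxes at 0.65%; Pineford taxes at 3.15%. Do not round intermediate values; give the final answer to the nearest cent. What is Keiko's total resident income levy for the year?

$337.67

Goldwater, January 1 – May 7, 2029: 127 days → $20000 × 2.65% × 127/365 = $184.4110
The Parish of Harbordown, May 8 – November 11, 2029: 188 days → $20000 × 0.65% × 188/365 = $66.9589
Pineford, November 12 – December 31, 2029: 50 days → $20000 × 3.15% × 50/365 = $86.3014
Total = $337.6712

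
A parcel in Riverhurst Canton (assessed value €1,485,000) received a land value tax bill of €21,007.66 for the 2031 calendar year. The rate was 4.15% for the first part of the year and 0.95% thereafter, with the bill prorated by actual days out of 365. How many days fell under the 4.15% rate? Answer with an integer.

53 days

Let d = days at the first rate; then 365 − d days at the second rate.
€1,485,000 × [4.15%·d + 0.95%·(365−d)] / 365 = €21,007.66
Solving gives d = 53, so the new rate took effect on 23 Feb 2031.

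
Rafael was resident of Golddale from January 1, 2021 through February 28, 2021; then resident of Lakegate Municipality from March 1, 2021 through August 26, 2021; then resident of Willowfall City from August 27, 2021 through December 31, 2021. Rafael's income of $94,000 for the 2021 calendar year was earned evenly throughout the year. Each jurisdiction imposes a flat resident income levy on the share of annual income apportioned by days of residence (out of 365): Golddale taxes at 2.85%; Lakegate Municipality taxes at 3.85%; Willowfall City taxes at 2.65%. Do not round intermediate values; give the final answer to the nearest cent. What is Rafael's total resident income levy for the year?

Golddale, January 1 – February 28, 2021: 59 days → $94,000 × 2.85% × 59/365 = $433.0438
Lakegate Municipality, March 1 – August 26, 2021: 179 days → $94,000 × 3.85% × 179/365 = $1,774.7973
Willowfall City, August 27 – December 31, 2021: 127 days → $94,000 × 2.65% × 127/365 = $866.7315
Total = $3,074.5726

$3,074.57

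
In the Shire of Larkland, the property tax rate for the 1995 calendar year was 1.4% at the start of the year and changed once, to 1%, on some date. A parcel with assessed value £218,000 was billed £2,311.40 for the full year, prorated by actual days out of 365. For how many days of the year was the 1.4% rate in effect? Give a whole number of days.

55 days

Let d = days at the first rate; then 365 − d days at the second rate.
£218,000 × [1.4%·d + 1%·(365−d)] / 365 = £2,311.40
Solving gives d = 55, so the new rate took effect on 25 February 1995.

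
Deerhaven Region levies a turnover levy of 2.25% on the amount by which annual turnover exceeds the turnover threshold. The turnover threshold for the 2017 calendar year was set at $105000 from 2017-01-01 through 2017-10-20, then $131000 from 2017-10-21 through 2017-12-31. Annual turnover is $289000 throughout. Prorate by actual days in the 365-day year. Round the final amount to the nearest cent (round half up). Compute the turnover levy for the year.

2017-01-01 to 2017-10-20: 293 days, exemption $105000 → ($289000 − $105000) × 2.25% × 293/365 = $3323.3425
2017-10-21 to 2017-12-31: 72 days, exemption $131000 → ($289000 − $131000) × 2.25% × 72/365 = $701.2603
Total = $4024.6027

$4024.60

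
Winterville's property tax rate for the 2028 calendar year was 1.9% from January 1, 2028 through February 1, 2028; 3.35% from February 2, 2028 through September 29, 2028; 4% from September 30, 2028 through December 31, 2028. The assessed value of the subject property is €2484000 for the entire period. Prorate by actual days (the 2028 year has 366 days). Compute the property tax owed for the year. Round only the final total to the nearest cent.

January 1 – February 1, 2028: 32 days at 1.9% → €2484000 × 1.9% × 32/366 = €4126.4262
February 2 – September 29, 2028: 241 days at 3.35% → €2484000 × 3.35% × 241/366 = €54793.9180
September 30 – December 31, 2028: 93 days at 4% → €2484000 × 4% × 93/366 = €25247.2131
Total = €84167.5574

€84167.56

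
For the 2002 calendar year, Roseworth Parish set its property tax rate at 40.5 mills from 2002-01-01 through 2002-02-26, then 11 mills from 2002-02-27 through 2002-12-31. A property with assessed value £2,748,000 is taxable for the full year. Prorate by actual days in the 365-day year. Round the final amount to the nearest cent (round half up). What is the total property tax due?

£42,887.62

2002-01-01 to 2002-02-26: 57 days at 40.5 mills → £2,748,000 × 4.05% × 57/365 = £17,380.1589
2002-02-27 to 2002-12-31: 308 days at 11 mills → £2,748,000 × 1.1% × 308/365 = £25,507.4630
Total = £42,887.6219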